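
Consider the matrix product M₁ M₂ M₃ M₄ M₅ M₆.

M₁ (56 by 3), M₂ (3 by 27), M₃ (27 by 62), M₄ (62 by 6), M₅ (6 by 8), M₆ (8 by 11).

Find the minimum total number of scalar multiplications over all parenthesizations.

Adjacent pairs: M₁M₂ = 56·3·27 = 4536; M₂M₃ = 3·27·62 = 5022; M₃M₄ = 27·62·6 = 10044; M₄M₅ = 62·6·8 = 2976; M₅M₆ = 6·8·11 = 528.
Length 3: M₁..M₃: k=1: 0+5022+56·3·62=15438; k=2: 4536+0+56·27·62=98280 → min 15438 | M₂..M₄: k=2: 0+10044+3·27·6=10530; k=3: 5022+0+3·62·6=6138 → min 6138 | M₃..M₅: k=3: 0+2976+27·62·8=16368; k=4: 10044+0+27·6·8=11340 → min 11340 | M₄..M₆: k=4: 0+528+62·6·11=4620; k=5: 2976+0+62·8·11=8432 → min 4620.
Length 4: M₁..M₄: k=1: 0+6138+56·3·6=7146; k=2: 4536+10044+56·27·6=23652; k=3: 15438+0+56·62·6=36270 → min 7146 | M₂..M₅: k=2: 0+11340+3·27·8=11988; k=3: 5022+2976+3·62·8=9486; k=4: 6138+0+3·6·8=6282 → min 6282 | M₃..M₆: k=3: 0+4620+27·62·11=23034; k=4: 10044+528+27·6·11=12354; k=5: 11340+0+27·8·11=13716 → min 12354.
Length 5: M₁..M₅: k=1: 0+6282+56·3·8=7626; k=2: 4536+11340+56·27·8=27972; k=3: 15438+2976+56·62·8=46190; k=4: 7146+0+56·6·8=9834 → min 7626 | M₂..M₆: k=2: 0+12354+3·27·11=13245; k=3: 5022+4620+3·62·11=11688; k=4: 6138+528+3·6·11=6864; k=5: 6282+0+3·8·11=6546 → min 6546.
Length 6: M₁..M₆: k=1: 0+6546+56·3·11=8394; k=2: 4536+12354+56·27·11=33522; k=3: 15438+4620+56·62·11=58250; k=4: 7146+528+56·6·11=11370; k=5: 7626+0+56·8·11=12554 → min 8394.
Optimal order: (M₁ ((((M₂ M₃) M₄) M₅) M₆)) with cost 8394.

8394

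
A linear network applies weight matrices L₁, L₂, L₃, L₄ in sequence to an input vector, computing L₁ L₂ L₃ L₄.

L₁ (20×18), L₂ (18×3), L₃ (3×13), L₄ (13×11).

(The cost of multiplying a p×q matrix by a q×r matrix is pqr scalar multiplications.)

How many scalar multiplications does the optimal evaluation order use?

2169

Adjacent pairs: L₁L₂ = 20·18·3 = 1080; L₂L₃ = 18·3·13 = 702; L₃L₄ = 3·13·11 = 429.
Length 3: L₁..L₃: k=1: 0+702+20·18·13=5382; k=2: 1080+0+20·3·13=1860 → min 1860 | L₂..L₄: k=2: 0+429+18·3·11=1023; k=3: 702+0+18·13·11=3276 → min 1023.
Length 4: L₁..L₄: k=1: 0+1023+20·18·11=4983; k=2: 1080+429+20·3·11=2169; k=3: 1860+0+20·13·11=4720 → min 2169.
Optimal order: ((L₁ L₂) (L₃ L₄)) with cost 2169.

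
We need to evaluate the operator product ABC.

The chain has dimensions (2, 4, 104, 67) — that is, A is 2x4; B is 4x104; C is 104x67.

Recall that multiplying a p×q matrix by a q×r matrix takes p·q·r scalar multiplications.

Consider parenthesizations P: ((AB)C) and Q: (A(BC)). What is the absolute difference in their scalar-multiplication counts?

Order P = ((AB)C): (AB): 2×4 by 4×104 → 2×104, cost 2·4·104 = 832; ((AB)C): 2×104 by 104×67 → 2×67, cost 2·104·67 = 13936; cumulative 14768. Total 14768.
Order Q = (A(BC)): (BC): 4×104 by 104×67 → 4×67, cost 4·104·67 = 27872; (A(BC)): 2×4 by 4×67 → 2×67, cost 2·4·67 = 536; cumulative 28408. Total 28408.
Difference: |14768 − 28408| = 13640.

13640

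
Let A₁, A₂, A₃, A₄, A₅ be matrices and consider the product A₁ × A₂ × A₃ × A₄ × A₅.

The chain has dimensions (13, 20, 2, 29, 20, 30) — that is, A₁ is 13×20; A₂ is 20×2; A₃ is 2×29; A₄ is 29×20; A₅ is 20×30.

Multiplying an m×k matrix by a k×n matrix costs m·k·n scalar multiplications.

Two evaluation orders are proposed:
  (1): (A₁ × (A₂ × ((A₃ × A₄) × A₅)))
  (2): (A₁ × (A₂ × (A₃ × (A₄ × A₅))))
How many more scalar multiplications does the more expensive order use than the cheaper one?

16780

Order (1) = (A₁ × (A₂ × ((A₃ × A₄) × A₅))): (A₃ × A₄): 2×29 by 29×20 → 2×20, cost 2·29·20 = 1160; ((A₃ × A₄) × A₅): 2×20 by 20×30 → 2×30, cost 2·20·30 = 1200; cumulative 2360; (A₂ × ((A₃ × A₄) × A₅)): 20×2 by 2×30 → 20×30, cost 20·2·30 = 1200; cumulative 3560; (A₁ × (A₂ × ((A₃ × A₄) × A₅))): 13×20 by 20×30 → 13×30, cost 13·20·30 = 7800; cumulative 11360. Total 11360.
Order (2) = (A₁ × (A₂ × (A₃ × (A₄ × A₅)))): (A₄ × A₅): 29×20 by 20×30 → 29×30, cost 29·20·30 = 17400; (A₃ × (A₄ × A₅)): 2×29 by 29×30 → 2×30, cost 2·29·30 = 1740; cumulative 19140; (A₂ × (A₃ × (A₄ × A₅))): 20×2 by 2×30 → 20×30, cost 20·2·30 = 1200; cumulative 20340; (A₁ × (A₂ × (A₃ × (A₄ × A₅)))): 13×20 by 20×30 → 13×30, cost 13·20·30 = 7800; cumulative 28140. Total 28140.
Difference: |11360 − 28140| = 16780.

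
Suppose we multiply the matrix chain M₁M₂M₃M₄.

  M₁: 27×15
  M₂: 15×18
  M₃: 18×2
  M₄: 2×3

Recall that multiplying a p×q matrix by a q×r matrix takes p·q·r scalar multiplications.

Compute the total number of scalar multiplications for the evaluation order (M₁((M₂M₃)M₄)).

(M₂M₃): 15×18 by 18×2 → 15×2, cost 15·18·2 = 540
((M₂M₃)M₄): 15×2 by 2×3 → 15×3, cost 15·2·3 = 90; cumulative 630
(M₁((M₂M₃)M₄)): 27×15 by 15×3 → 27×3, cost 27·15·3 = 1215; cumulative 1845
Total: 1845 scalar multiplications.

1845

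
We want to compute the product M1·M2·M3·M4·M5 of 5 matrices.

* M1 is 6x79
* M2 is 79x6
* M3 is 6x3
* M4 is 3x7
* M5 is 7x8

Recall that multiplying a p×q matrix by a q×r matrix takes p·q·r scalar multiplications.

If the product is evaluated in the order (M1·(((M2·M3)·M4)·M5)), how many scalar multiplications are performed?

(M2·M3): 79×6 by 6×3 → 79×3, cost 79·6·3 = 1422
((M2·M3)·M4): 79×3 by 3×7 → 79×7, cost 79·3·7 = 1659; cumulative 3081
(((M2·M3)·M4)·M5): 79×7 by 7×8 → 79×8, cost 79·7·8 = 4424; cumulative 7505
(M1·(((M2·M3)·M4)·M5)): 6×79 by 79×8 → 6×8, cost 6·79·8 = 3792; cumulative 11297
Total: 11297 scalar multiplications.

11297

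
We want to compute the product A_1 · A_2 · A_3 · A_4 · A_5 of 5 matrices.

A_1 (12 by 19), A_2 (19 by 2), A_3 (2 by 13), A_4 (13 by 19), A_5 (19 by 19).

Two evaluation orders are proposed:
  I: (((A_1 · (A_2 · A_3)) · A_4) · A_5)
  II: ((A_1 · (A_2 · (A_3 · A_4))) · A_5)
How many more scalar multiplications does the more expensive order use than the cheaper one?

874

Order I = (((A_1 · (A_2 · A_3)) · A_4) · A_5): (A_2 · A_3): 19×2 by 2×13 → 19×13, cost 19·2·13 = 494; (A_1 · (A_2 · A_3)): 12×19 by 19×13 → 12×13, cost 12·19·13 = 2964; cumulative 3458; ((A_1 · (A_2 · A_3)) · A_4): 12×13 by 13×19 → 12×19, cost 12·13·19 = 2964; cumulative 6422; (((A_1 · (A_2 · A_3)) · A_4) · A_5): 12×19 by 19×19 → 12×19, cost 12·19·19 = 4332; cumulative 10754. Total 10754.
Order II = ((A_1 · (A_2 · (A_3 · A_4))) · A_5): (A_3 · A_4): 2×13 by 13×19 → 2×19, cost 2·13·19 = 494; (A_2 · (A_3 · A_4)): 19×2 by 2×19 → 19×19, cost 19·2·19 = 722; cumulative 1216; (A_1 · (A_2 · (A_3 · A_4))): 12×19 by 19×19 → 12×19, cost 12·19·19 = 4332; cumulative 5548; ((A_1 · (A_2 · (A_3 · A_4))) · A_5): 12×19 by 19×19 → 12×19, cost 12·19·19 = 4332; cumulative 9880. Total 9880.
Difference: |10754 − 9880| = 874.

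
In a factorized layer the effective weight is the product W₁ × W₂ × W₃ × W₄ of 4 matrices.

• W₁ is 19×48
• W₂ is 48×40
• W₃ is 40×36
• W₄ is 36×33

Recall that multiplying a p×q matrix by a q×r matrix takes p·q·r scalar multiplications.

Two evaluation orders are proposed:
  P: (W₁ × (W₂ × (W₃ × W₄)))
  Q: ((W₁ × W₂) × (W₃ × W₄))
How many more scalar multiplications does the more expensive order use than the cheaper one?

31896

Order P = (W₁ × (W₂ × (W₃ × W₄))): (W₃ × W₄): 40×36 by 36×33 → 40×33, cost 40·36·33 = 47520; (W₂ × (W₃ × W₄)): 48×40 by 40×33 → 48×33, cost 48·40·33 = 63360; cumulative 110880; (W₁ × (W₂ × (W₃ × W₄))): 19×48 by 48×33 → 19×33, cost 19·48·33 = 30096; cumulative 140976. Total 140976.
Order Q = ((W₁ × W₂) × (W₃ × W₄)): (W₁ × W₂): 19×48 by 48×40 → 19×40, cost 19·48·40 = 36480; (W₃ × W₄): 40×36 by 36×33 → 40×33, cost 40·36·33 = 47520; ((W₁ × W₂) × (W₃ × W₄)): 19×40 by 40×33 → 19×33, cost 19·40·33 = 25080; cumulative 109080. Total 109080.
Difference: |140976 − 109080| = 31896.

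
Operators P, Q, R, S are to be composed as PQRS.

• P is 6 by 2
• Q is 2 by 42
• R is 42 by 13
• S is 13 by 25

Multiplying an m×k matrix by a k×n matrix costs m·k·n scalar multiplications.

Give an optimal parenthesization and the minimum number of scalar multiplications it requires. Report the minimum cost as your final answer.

2042

Adjacent pairs: PQ = 6·2·42 = 504; QR = 2·42·13 = 1092; RS = 42·13·25 = 13650.
Length 3: P..R: k=1: 0+1092+6·2·13=1248; k=2: 504+0+6·42·13=3780 → min 1248 | Q..S: k=2: 0+13650+2·42·25=15750; k=3: 1092+0+2·13·25=1742 → min 1742.
Length 4: P..S: k=1: 0+1742+6·2·25=2042; k=2: 504+13650+6·42·25=20454; k=3: 1248+0+6·13·25=3198 → min 2042.
Optimal parenthesization: (P((QR)S)) with cost 2042.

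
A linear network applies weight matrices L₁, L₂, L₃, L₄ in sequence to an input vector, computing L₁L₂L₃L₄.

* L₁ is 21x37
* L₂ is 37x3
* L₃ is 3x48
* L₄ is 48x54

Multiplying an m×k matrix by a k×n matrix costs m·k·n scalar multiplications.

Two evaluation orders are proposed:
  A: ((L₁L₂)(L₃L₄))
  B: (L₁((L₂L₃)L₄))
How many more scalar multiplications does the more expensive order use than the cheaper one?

Order A = ((L₁L₂)(L₃L₄)): (L₁L₂): 21×37 by 37×3 → 21×3, cost 21·37·3 = 2331; (L₃L₄): 3×48 by 48×54 → 3×54, cost 3·48·54 = 7776; ((L₁L₂)(L₃L₄)): 21×3 by 3×54 → 21×54, cost 21·3·54 = 3402; cumulative 13509. Total 13509.
Order B = (L₁((L₂L₃)L₄)): (L₂L₃): 37×3 by 3×48 → 37×48, cost 37·3·48 = 5328; ((L₂L₃)L₄): 37×48 by 48×54 → 37×54, cost 37·48·54 = 95904; cumulative 101232; (L₁((L₂L₃)L₄)): 21×37 by 37×54 → 21×54, cost 21·37·54 = 41958; cumulative 143190. Total 143190.
Difference: |13509 − 143190| = 129681.

129681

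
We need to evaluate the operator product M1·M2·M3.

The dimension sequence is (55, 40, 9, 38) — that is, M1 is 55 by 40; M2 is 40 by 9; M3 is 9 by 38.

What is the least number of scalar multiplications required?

38610

Order (M1·(M2·M3)): (M2·M3): 40×9 by 9×38 → 40×38, cost 40·9·38 = 13680; (M1·(M2·M3)): 55×40 by 40×38 → 55×38, cost 55·40·38 = 83600; cumulative 97280. Total 97280.
Order ((M1·M2)·M3): (M1·M2): 55×40 by 40×9 → 55×9, cost 55·40·9 = 19800; ((M1·M2)·M3): 55×9 by 9×38 → 55×38, cost 55·9·38 = 18810; cumulative 38610. Total 38610.
Minimum: 38610.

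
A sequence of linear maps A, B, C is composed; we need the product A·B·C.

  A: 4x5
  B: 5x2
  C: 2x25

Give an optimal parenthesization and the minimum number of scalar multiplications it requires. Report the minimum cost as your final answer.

240

(A·(B·C)): cost 750.
((A·B)·C): cost 240.
Optimal: ((A·B)·C) with cost 240.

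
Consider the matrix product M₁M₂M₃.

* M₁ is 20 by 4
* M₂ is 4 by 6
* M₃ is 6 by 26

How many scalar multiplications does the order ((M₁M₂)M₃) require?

3600

(M₁M₂): 20×4 by 4×6 → 20×6, cost 20·4·6 = 480
((M₁M₂)M₃): 20×6 by 6×26 → 20×26, cost 20·6·26 = 3120; cumulative 3600
Total: 3600 scalar multiplications.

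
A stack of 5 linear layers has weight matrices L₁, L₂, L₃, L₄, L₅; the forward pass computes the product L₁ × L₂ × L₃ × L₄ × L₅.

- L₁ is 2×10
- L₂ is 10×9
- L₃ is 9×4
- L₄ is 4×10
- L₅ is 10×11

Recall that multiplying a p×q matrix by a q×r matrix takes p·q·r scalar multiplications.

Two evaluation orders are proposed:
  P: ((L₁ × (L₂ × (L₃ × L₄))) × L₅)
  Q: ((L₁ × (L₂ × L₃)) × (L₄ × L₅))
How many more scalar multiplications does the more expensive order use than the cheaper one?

712

Order P = ((L₁ × (L₂ × (L₃ × L₄))) × L₅): (L₃ × L₄): 9×4 by 4×10 → 9×10, cost 9·4·10 = 360; (L₂ × (L₃ × L₄)): 10×9 by 9×10 → 10×10, cost 10·9·10 = 900; cumulative 1260; (L₁ × (L₂ × (L₃ × L₄))): 2×10 by 10×10 → 2×10, cost 2·10·10 = 200; cumulative 1460; ((L₁ × (L₂ × (L₃ × L₄))) × L₅): 2×10 by 10×11 → 2×11, cost 2·10·11 = 220; cumulative 1680. Total 1680.
Order Q = ((L₁ × (L₂ × L₃)) × (L₄ × L₅)): (L₂ × L₃): 10×9 by 9×4 → 10×4, cost 10·9·4 = 360; (L₁ × (L₂ × L₃)): 2×10 by 10×4 → 2×4, cost 2·10·4 = 80; cumulative 440; (L₄ × L₅): 4×10 by 10×11 → 4×11, cost 4·10·11 = 440; ((L₁ × (L₂ × L₃)) × (L₄ × L₅)): 2×4 by 4×11 → 2×11, cost 2·4·11 = 88; cumulative 968. Total 968.
Difference: |1680 − 968| = 712.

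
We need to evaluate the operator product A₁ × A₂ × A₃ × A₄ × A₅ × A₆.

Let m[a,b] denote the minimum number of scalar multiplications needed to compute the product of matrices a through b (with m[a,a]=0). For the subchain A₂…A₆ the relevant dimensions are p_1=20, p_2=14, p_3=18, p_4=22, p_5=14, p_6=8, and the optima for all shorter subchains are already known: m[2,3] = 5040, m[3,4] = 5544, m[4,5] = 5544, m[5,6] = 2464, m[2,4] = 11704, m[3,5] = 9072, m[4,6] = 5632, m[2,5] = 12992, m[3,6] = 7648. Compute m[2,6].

m[2,6] = min over k∈[2,5] of m[2,k]+m[k+1,6]+p_{1}·p_k·p_{6}.
k=2: 0 + 7648 + 20·14·8 = 9888; k=3: 5040 + 5632 + 20·18·8 = 13552; k=4: 11704 + 2464 + 20·22·8 = 17688; k=5: 12992 + 0 + 20·14·8 = 15232.
Minimum: 9888 at k=2.

9888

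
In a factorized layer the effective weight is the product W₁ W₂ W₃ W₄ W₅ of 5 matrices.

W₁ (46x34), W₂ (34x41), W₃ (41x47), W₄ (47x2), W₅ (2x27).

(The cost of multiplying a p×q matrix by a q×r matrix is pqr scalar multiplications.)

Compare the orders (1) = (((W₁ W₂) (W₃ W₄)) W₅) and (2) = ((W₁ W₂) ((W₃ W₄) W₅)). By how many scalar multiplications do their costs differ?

Order (1) = (((W₁ W₂) (W₃ W₄)) W₅): (W₁ W₂): 46×34 by 34×41 → 46×41, cost 46·34·41 = 64124; (W₃ W₄): 41×47 by 47×2 → 41×2, cost 41·47·2 = 3854; ((W₁ W₂) (W₃ W₄)): 46×41 by 41×2 → 46×2, cost 46·41·2 = 3772; cumulative 71750; (((W₁ W₂) (W₃ W₄)) W₅): 46×2 by 2×27 → 46×27, cost 46·2·27 = 2484; cumulative 74234. Total 74234.
Order (2) = ((W₁ W₂) ((W₃ W₄) W₅)): (W₁ W₂): 46×34 by 34×41 → 46×41, cost 46·34·41 = 64124; (W₃ W₄): 41×47 by 47×2 → 41×2, cost 41·47·2 = 3854; ((W₃ W₄) W₅): 41×2 by 2×27 → 41×27, cost 41·2·27 = 2214; cumulative 6068; ((W₁ W₂) ((W₃ W₄) W₅)): 46×41 by 41×27 → 46×27, cost 46·41·27 = 50922; cumulative 121114. Total 121114.
Difference: |74234 − 121114| = 46880.

46880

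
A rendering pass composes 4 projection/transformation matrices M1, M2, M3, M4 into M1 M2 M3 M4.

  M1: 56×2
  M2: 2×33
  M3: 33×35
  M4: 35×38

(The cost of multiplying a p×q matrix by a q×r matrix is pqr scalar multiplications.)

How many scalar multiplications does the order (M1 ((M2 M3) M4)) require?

(M2 M3): 2×33 by 33×35 → 2×35, cost 2·33·35 = 2310
((M2 M3) M4): 2×35 by 35×38 → 2×38, cost 2·35·38 = 2660; cumulative 4970
(M1 ((M2 M3) M4)): 56×2 by 2×38 → 56×38, cost 56·2·38 = 4256; cumulative 9226
Total: 9226 scalar multiplications.

9226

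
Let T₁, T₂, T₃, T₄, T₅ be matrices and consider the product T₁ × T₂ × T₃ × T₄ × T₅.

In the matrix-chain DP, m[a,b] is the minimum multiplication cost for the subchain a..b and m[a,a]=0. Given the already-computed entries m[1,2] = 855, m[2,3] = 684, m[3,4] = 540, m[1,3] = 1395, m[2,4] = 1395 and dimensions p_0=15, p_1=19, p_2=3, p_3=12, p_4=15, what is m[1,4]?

m[1,4] = min over k∈[1,3] of m[1,k]+m[k+1,4]+p_{0}·p_k·p_{4}.
k=1: 0 + 1395 + 15·19·15 = 5670; k=2: 855 + 540 + 15·3·15 = 2070; k=3: 1395 + 0 + 15·12·15 = 4095.
Minimum: 2070 at k=2.

2070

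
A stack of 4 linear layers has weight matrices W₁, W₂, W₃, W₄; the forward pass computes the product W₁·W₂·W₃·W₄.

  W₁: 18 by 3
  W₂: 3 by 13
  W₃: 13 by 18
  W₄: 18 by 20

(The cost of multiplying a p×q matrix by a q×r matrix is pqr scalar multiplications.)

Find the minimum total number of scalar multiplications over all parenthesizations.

Adjacent pairs: W₁W₂ = 18·3·13 = 702; W₂W₃ = 3·13·18 = 702; W₃W₄ = 13·18·20 = 4680.
Length 3: W₁..W₃: k=1: 0+702+18·3·18=1674; k=2: 702+0+18·13·18=4914 → min 1674 | W₂..W₄: k=2: 0+4680+3·13·20=5460; k=3: 702+0+3·18·20=1782 → min 1782.
Length 4: W₁..W₄: k=1: 0+1782+18·3·20=2862; k=2: 702+4680+18·13·20=10062; k=3: 1674+0+18·18·20=8154 → min 2862.
Optimal order: (W₁·((W₂·W₃)·W₄)) with cost 2862.

2862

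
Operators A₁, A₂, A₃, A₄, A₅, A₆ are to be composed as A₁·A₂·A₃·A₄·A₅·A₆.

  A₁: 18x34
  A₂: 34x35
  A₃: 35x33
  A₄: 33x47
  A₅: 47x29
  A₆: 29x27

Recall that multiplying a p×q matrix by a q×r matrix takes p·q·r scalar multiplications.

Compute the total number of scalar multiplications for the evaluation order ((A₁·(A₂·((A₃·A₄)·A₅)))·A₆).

168342

(A₃·A₄): 35×33 by 33×47 → 35×47, cost 35·33·47 = 54285
((A₃·A₄)·A₅): 35×47 by 47×29 → 35×29, cost 35·47·29 = 47705; cumulative 101990
(A₂·((A₃·A₄)·A₅)): 34×35 by 35×29 → 34×29, cost 34·35·29 = 34510; cumulative 136500
(A₁·(A₂·((A₃·A₄)·A₅))): 18×34 by 34×29 → 18×29, cost 18·34·29 = 17748; cumulative 154248
((A₁·(A₂·((A₃·A₄)·A₅)))·A₆): 18×29 by 29×27 → 18×27, cost 18·29·27 = 14094; cumulative 168342
Total: 168342 scalar multiplications.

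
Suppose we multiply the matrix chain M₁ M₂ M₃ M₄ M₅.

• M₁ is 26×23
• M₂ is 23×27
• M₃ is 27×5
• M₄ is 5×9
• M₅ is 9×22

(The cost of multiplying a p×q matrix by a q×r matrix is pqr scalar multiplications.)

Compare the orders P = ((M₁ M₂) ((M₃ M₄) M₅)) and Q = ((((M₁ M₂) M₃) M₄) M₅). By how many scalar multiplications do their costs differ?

Order P = ((M₁ M₂) ((M₃ M₄) M₅)): (M₁ M₂): 26×23 by 23×27 → 26×27, cost 26·23·27 = 16146; (M₃ M₄): 27×5 by 5×9 → 27×9, cost 27·5·9 = 1215; ((M₃ M₄) M₅): 27×9 by 9×22 → 27×22, cost 27·9·22 = 5346; cumulative 6561; ((M₁ M₂) ((M₃ M₄) M₅)): 26×27 by 27×22 → 26×22, cost 26·27·22 = 15444; cumulative 38151. Total 38151.
Order Q = ((((M₁ M₂) M₃) M₄) M₅): (M₁ M₂): 26×23 by 23×27 → 26×27, cost 26·23·27 = 16146; ((M₁ M₂) M₃): 26×27 by 27×5 → 26×5, cost 26·27·5 = 3510; cumulative 19656; (((M₁ M₂) M₃) M₄): 26×5 by 5×9 → 26×9, cost 26·5·9 = 1170; cumulative 20826; ((((M₁ M₂) M₃) M₄) M₅): 26×9 by 9×22 → 26×22, cost 26·9·22 = 5148; cumulative 25974. Total 25974.
Difference: |38151 − 25974| = 12177.

12177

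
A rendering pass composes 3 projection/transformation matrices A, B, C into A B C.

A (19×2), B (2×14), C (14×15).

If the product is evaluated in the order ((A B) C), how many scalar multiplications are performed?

(A B): 19×2 by 2×14 → 19×14, cost 19·2·14 = 532
((A B) C): 19×14 by 14×15 → 19×15, cost 19·14·15 = 3990; cumulative 4522
Total: 4522 scalar multiplications.

4522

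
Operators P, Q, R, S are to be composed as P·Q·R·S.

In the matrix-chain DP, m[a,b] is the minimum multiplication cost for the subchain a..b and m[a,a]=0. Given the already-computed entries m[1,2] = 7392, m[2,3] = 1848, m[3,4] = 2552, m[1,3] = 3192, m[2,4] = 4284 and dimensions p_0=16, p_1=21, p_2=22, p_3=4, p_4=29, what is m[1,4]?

5048

m[1,4] = min over k∈[1,3] of m[1,k]+m[k+1,4]+p_{0}·p_k·p_{4}.
k=1: 0 + 4284 + 16·21·29 = 14028; k=2: 7392 + 2552 + 16·22·29 = 20152; k=3: 3192 + 0 + 16·4·29 = 5048.
Minimum: 5048 at k=3.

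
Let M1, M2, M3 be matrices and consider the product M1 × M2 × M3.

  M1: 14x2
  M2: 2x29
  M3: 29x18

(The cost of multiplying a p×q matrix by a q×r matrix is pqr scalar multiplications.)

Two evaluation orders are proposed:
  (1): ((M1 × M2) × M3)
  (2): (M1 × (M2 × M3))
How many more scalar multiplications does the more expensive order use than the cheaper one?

Order (1) = ((M1 × M2) × M3): (M1 × M2): 14×2 by 2×29 → 14×29, cost 14·2·29 = 812; ((M1 × M2) × M3): 14×29 by 29×18 → 14×18, cost 14·29·18 = 7308; cumulative 8120. Total 8120.
Order (2) = (M1 × (M2 × M3)): (M2 × M3): 2×29 by 29×18 → 2×18, cost 2·29·18 = 1044; (M1 × (M2 × M3)): 14×2 by 2×18 → 14×18, cost 14·2·18 = 504; cumulative 1548. Total 1548.
Difference: |8120 − 1548| = 6572.

6572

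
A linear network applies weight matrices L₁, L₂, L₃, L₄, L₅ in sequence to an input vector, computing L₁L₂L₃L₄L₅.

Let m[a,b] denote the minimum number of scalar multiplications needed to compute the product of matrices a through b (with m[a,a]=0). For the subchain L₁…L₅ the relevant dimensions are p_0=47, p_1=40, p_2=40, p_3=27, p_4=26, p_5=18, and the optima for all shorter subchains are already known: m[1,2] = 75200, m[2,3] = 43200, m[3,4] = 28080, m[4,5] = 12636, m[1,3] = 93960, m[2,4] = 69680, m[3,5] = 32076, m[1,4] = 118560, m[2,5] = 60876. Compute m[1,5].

m[1,5] = min over k∈[1,4] of m[1,k]+m[k+1,5]+p_{0}·p_k·p_{5}.
k=1: 0 + 60876 + 47·40·18 = 94716; k=2: 75200 + 32076 + 47·40·18 = 141116; k=3: 93960 + 12636 + 47·27·18 = 129438; k=4: 118560 + 0 + 47·26·18 = 140556.
Minimum: 94716 at k=1.

94716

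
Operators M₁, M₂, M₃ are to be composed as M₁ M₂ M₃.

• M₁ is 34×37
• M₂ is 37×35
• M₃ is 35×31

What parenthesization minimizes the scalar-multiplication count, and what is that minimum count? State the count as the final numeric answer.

79143

(M₁ (M₂ M₃)): cost 79143.
((M₁ M₂) M₃): cost 80920.
Optimal: (M₁ (M₂ M₃)) with cost 79143.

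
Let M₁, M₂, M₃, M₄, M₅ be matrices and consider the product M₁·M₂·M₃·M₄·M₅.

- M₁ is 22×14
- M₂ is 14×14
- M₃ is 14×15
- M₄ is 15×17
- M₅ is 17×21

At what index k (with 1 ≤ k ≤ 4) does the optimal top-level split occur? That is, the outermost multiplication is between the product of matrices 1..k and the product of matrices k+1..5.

Adjacent pairs: M₁M₂ = 22·14·14 = 4312; M₂M₃ = 14·14·15 = 2940; M₃M₄ = 14·15·17 = 3570; M₄M₅ = 15·17·21 = 5355.
Length 3: M₁..M₃: k=1: 0+2940+22·14·15=7560; k=2: 4312+0+22·14·15=8932 → min 7560 | M₂..M₄: k=2: 0+3570+14·14·17=6902; k=3: 2940+0+14·15·17=6510 → min 6510 | M₃..M₅: k=3: 0+5355+14·15·21=9765; k=4: 3570+0+14·17·21=8568 → min 8568.
Length 4: M₁..M₄: k=1: 0+6510+22·14·17=11746; k=2: 4312+3570+22·14·17=13118; k=3: 7560+0+22·15·17=13170 → min 11746 | M₂..M₅: k=2: 0+8568+14·14·21=12684; k=3: 2940+5355+14·15·21=12705; k=4: 6510+0+14·17·21=11508 → min 11508.
Top-level splits: k=1: (M₁..M₁)·(M₂..M₅) → 0+11508+22·14·21 = 17976; k=2: (M₁..M₂)·(M₃..M₅) → 4312+8568+22·14·21 = 19348; k=3: (M₁..M₃)·(M₄..M₅) → 7560+5355+22·15·21 = 19845; k=4: (M₁..M₄)·(M₅..M₅) → 11746+0+22·17·21 = 19600.
Best split is after M₁, i.e. k = 1.

1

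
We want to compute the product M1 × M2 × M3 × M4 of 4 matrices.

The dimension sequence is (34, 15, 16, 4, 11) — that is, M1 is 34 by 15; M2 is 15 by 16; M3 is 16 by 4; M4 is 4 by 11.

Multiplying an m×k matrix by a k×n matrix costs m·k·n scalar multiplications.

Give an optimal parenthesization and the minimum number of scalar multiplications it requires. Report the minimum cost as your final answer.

4496

Adjacent pairs: M1M2 = 34·15·16 = 8160; M2M3 = 15·16·4 = 960; M3M4 = 16·4·11 = 704.
Length 3: M1..M3: k=1: 0+960+34·15·4=3000; k=2: 8160+0+34·16·4=10336 → min 3000 | M2..M4: k=2: 0+704+15·16·11=3344; k=3: 960+0+15·4·11=1620 → min 1620.
Length 4: M1..M4: k=1: 0+1620+34·15·11=7230; k=2: 8160+704+34·16·11=14848; k=3: 3000+0+34·4·11=4496 → min 4496.
Optimal parenthesization: ((M1 × (M2 × M3)) × M4) with cost 4496.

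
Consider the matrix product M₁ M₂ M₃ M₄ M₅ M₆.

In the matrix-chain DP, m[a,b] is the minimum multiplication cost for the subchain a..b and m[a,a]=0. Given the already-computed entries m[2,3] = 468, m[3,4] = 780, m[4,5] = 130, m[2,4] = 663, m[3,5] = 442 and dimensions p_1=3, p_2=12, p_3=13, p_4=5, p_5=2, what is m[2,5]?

m[2,5] = min over k∈[2,4] of m[2,k]+m[k+1,5]+p_{1}·p_k·p_{5}.
k=2: 0 + 442 + 3·12·2 = 514; k=3: 468 + 130 + 3·13·2 = 676; k=4: 663 + 0 + 3·5·2 = 693.
Minimum: 514 at k=2.

514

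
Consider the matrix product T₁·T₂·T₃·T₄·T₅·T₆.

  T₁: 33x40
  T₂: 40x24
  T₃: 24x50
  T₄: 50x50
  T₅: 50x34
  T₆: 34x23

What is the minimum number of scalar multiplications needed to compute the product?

Adjacent pairs: T₁T₂ = 33·40·24 = 31680; T₂T₃ = 40·24·50 = 48000; T₃T₄ = 24·50·50 = 60000; T₄T₅ = 50·50·34 = 85000; T₅T₆ = 50·34·23 = 39100.
Length 3: T₁..T₃: k=1: 0+48000+33·40·50=114000; k=2: 31680+0+33·24·50=71280 → min 71280 | T₂..T₄: k=2: 0+60000+40·24·50=108000; k=3: 48000+0+40·50·50=148000 → min 108000 | T₃..T₅: k=3: 0+85000+24·50·34=125800; k=4: 60000+0+24·50·34=100800 → min 100800 | T₄..T₆: k=4: 0+39100+50·50·23=96600; k=5: 85000+0+50·34·23=124100 → min 96600.
Length 4: T₁..T₄: k=1: 0+108000+33·40·50=174000; k=2: 31680+60000+33·24·50=131280; k=3: 71280+0+33·50·50=153780 → min 131280 | T₂..T₅: k=2: 0+100800+40·24·34=133440; k=3: 48000+85000+40·50·34=201000; k=4: 108000+0+40·50·34=176000 → min 133440 | T₃..T₆: k=3: 0+96600+24·50·23=124200; k=4: 60000+39100+24·50·23=126700; k=5: 100800+0+24·34·23=119568 → min 119568.
Length 5: T₁..T₅: k=1: 0+133440+33·40·34=178320; k=2: 31680+100800+33·24·34=159408; k=3: 71280+85000+33·50·34=212380; k=4: 131280+0+33·50·34=187380 → min 159408 | T₂..T₆: k=2: 0+119568+40·24·23=141648; k=3: 48000+96600+40·50·23=190600; k=4: 108000+39100+40·50·23=193100; k=5: 133440+0+40·34·23=164720 → min 141648.
Length 6: T₁..T₆: k=1: 0+141648+33·40·23=172008; k=2: 31680+119568+33·24·23=169464; k=3: 71280+96600+33·50·23=205830; k=4: 131280+39100+33·50·23=208330; k=5: 159408+0+33·34·23=185214 → min 169464.
Optimal order: ((T₁·T₂)·(((T₃·T₄)·T₅)·T₆)) with cost 169464.

169464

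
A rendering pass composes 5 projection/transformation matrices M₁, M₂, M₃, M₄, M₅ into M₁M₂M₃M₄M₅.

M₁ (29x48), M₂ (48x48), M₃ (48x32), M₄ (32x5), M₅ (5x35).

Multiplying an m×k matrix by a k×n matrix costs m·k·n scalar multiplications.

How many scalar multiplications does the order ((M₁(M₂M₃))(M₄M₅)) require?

156352

(M₂M₃): 48×48 by 48×32 → 48×32, cost 48·48·32 = 73728
(M₁(M₂M₃)): 29×48 by 48×32 → 29×32, cost 29·48·32 = 44544; cumulative 118272
(M₄M₅): 32×5 by 5×35 → 32×35, cost 32·5·35 = 5600
((M₁(M₂M₃))(M₄M₅)): 29×32 by 32×35 → 29×35, cost 29·32·35 = 32480; cumulative 156352
Total: 156352 scalar multiplications.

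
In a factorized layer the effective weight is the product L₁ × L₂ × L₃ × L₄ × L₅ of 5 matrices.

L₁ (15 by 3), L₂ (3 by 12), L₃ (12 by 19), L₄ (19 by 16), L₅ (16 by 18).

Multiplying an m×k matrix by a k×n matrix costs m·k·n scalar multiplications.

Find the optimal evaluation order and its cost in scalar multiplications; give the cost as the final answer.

3270

Adjacent pairs: L₁L₂ = 15·3·12 = 540; L₂L₃ = 3·12·19 = 684; L₃L₄ = 12·19·16 = 3648; L₄L₅ = 19·16·18 = 5472.
Length 3: L₁..L₃: k=1: 0+684+15·3·19=1539; k=2: 540+0+15·12·19=3960 → min 1539 | L₂..L₄: k=2: 0+3648+3·12·16=4224; k=3: 684+0+3·19·16=1596 → min 1596 | L₃..L₅: k=3: 0+5472+12·19·18=9576; k=4: 3648+0+12·16·18=7104 → min 7104.
Length 4: L₁..L₄: k=1: 0+1596+15·3·16=2316; k=2: 540+3648+15·12·16=7068; k=3: 1539+0+15·19·16=6099 → min 2316 | L₂..L₅: k=2: 0+7104+3·12·18=7752; k=3: 684+5472+3·19·18=7182; k=4: 1596+0+3·16·18=2460 → min 2460.
Length 5: L₁..L₅: k=1: 0+2460+15·3·18=3270; k=2: 540+7104+15·12·18=10884; k=3: 1539+5472+15·19·18=12141; k=4: 2316+0+15·16·18=6636 → min 3270.
Optimal parenthesization: (L₁ × (((L₂ × L₃) × L₄) × L₅)) with cost 3270.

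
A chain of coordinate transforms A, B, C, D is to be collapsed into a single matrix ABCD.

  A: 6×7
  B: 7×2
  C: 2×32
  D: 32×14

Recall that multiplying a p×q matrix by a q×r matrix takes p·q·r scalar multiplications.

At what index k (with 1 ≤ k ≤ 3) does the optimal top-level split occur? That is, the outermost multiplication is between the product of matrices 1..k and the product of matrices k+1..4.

Adjacent pairs: AB = 6·7·2 = 84; BC = 7·2·32 = 448; CD = 2·32·14 = 896.
Length 3: A..C: k=1: 0+448+6·7·32=1792; k=2: 84+0+6·2·32=468 → min 468 | B..D: k=2: 0+896+7·2·14=1092; k=3: 448+0+7·32·14=3584 → min 1092.
Top-level splits: k=1: (A..A)·(B..D) → 0+1092+6·7·14 = 1680; k=2: (A..B)·(C..D) → 84+896+6·2·14 = 1148; k=3: (A..C)·(D..D) → 468+0+6·32·14 = 3156.
Best split is after B, i.e. k = 2.

2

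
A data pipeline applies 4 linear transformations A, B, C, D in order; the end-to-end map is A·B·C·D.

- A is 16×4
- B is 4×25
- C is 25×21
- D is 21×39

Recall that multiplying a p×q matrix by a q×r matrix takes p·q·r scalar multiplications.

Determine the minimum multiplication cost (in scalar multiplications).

Adjacent pairs: AB = 16·4·25 = 1600; BC = 4·25·21 = 2100; CD = 25·21·39 = 20475.
Length 3: A..C: k=1: 0+2100+16·4·21=3444; k=2: 1600+0+16·25·21=10000 → min 3444 | B..D: k=2: 0+20475+4·25·39=24375; k=3: 2100+0+4·21·39=5376 → min 5376.
Length 4: A..D: k=1: 0+5376+16·4·39=7872; k=2: 1600+20475+16·25·39=37675; k=3: 3444+0+16·21·39=16548 → min 7872.
Optimal order: (A·((B·C)·D)) with cost 7872.

7872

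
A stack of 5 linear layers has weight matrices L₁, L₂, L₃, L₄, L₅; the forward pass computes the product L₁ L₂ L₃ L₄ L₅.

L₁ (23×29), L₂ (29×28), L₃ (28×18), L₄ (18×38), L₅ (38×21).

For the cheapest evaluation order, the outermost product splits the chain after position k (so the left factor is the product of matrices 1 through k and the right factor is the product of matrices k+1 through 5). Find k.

3

Adjacent pairs: L₁L₂ = 23·29·28 = 18676; L₂L₃ = 29·28·18 = 14616; L₃L₄ = 28·18·38 = 19152; L₄L₅ = 18·38·21 = 14364.
Length 3: L₁..L₃: k=1: 0+14616+23·29·18=26622; k=2: 18676+0+23·28·18=30268 → min 26622 | L₂..L₄: k=2: 0+19152+29·28·38=50008; k=3: 14616+0+29·18·38=34452 → min 34452 | L₃..L₅: k=3: 0+14364+28·18·21=24948; k=4: 19152+0+28·38·21=41496 → min 24948.
Length 4: L₁..L₄: k=1: 0+34452+23·29·38=59798; k=2: 18676+19152+23·28·38=62300; k=3: 26622+0+23·18·38=42354 → min 42354 | L₂..L₅: k=2: 0+24948+29·28·21=42000; k=3: 14616+14364+29·18·21=39942; k=4: 34452+0+29·38·21=57594 → min 39942.
Top-level splits: k=1: (L₁..L₁)·(L₂..L₅) → 0+39942+23·29·21 = 53949; k=2: (L₁..L₂)·(L₃..L₅) → 18676+24948+23·28·21 = 57148; k=3: (L₁..L₃)·(L₄..L₅) → 26622+14364+23·18·21 = 49680; k=4: (L₁..L₄)·(L₅..L₅) → 42354+0+23·38·21 = 60708.
Best split is after L₃, i.e. k = 3.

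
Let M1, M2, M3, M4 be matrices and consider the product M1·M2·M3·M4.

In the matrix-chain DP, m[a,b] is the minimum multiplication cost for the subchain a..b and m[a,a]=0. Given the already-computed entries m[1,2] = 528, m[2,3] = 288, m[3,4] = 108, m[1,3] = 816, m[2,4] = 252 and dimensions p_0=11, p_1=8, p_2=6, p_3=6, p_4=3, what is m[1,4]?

516

m[1,4] = min over k∈[1,3] of m[1,k]+m[k+1,4]+p_{0}·p_k·p_{4}.
k=1: 0 + 252 + 11·8·3 = 516; k=2: 528 + 108 + 11·6·3 = 834; k=3: 816 + 0 + 11·6·3 = 1014.
Minimum: 516 at k=1.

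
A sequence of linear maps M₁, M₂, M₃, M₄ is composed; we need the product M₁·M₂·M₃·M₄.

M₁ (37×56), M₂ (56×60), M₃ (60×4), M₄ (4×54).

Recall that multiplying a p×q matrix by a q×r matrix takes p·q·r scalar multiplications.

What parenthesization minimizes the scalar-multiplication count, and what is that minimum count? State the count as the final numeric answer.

Adjacent pairs: M₁M₂ = 37·56·60 = 124320; M₂M₃ = 56·60·4 = 13440; M₃M₄ = 60·4·54 = 12960.
Length 3: M₁..M₃: k=1: 0+13440+37·56·4=21728; k=2: 124320+0+37·60·4=133200 → min 21728 | M₂..M₄: k=2: 0+12960+56·60·54=194400; k=3: 13440+0+56·4·54=25536 → min 25536.
Length 4: M₁..M₄: k=1: 0+25536+37·56·54=137424; k=2: 124320+12960+37·60·54=257160; k=3: 21728+0+37·4·54=29720 → min 29720.
Optimal parenthesization: ((M₁·(M₂·M₃))·M₄) with cost 29720.

29720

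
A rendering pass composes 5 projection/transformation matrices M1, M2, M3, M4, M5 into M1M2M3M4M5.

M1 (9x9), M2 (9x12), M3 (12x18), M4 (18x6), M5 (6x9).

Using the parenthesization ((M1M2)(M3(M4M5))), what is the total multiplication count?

(M1M2): 9×9 by 9×12 → 9×12, cost 9·9·12 = 972
(M4M5): 18×6 by 6×9 → 18×9, cost 18·6·9 = 972
(M3(M4M5)): 12×18 by 18×9 → 12×9, cost 12·18·9 = 1944; cumulative 2916
((M1M2)(M3(M4M5))): 9×12 by 12×9 → 9×9, cost 9·12·9 = 972; cumulative 4860
Total: 4860 scalar multiplications.

4860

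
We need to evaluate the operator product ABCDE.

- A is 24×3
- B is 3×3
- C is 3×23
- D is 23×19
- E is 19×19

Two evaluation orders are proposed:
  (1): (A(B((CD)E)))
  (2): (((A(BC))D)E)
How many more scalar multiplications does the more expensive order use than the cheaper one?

Order (1) = (A(B((CD)E))): (CD): 3×23 by 23×19 → 3×19, cost 3·23·19 = 1311; ((CD)E): 3×19 by 19×19 → 3×19, cost 3·19·19 = 1083; cumulative 2394; (B((CD)E)): 3×3 by 3×19 → 3×19, cost 3·3·19 = 171; cumulative 2565; (A(B((CD)E))): 24×3 by 3×19 → 24×19, cost 24·3·19 = 1368; cumulative 3933. Total 3933.
Order (2) = (((A(BC))D)E): (BC): 3×3 by 3×23 → 3×23, cost 3·3·23 = 207; (A(BC)): 24×3 by 3×23 → 24×23, cost 24·3·23 = 1656; cumulative 1863; ((A(BC))D): 24×23 by 23×19 → 24×19, cost 24·23·19 = 10488; cumulative 12351; (((A(BC))D)E): 24×19 by 19×19 → 24×19, cost 24·19·19 = 8664; cumulative 21015. Total 21015.
Difference: |3933 − 21015| = 17082.

17082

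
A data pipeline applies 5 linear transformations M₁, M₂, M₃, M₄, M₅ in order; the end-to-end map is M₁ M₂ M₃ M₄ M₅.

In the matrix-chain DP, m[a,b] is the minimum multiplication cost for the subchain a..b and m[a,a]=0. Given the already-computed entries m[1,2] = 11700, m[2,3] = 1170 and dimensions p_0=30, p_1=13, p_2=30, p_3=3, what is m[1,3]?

2340

m[1,3] = min over k∈[1,2] of m[1,k]+m[k+1,3]+p_{0}·p_k·p_{3}.
k=1: 0 + 1170 + 30·13·3 = 2340; k=2: 11700 + 0 + 30·30·3 = 14400.
Minimum: 2340 at k=1.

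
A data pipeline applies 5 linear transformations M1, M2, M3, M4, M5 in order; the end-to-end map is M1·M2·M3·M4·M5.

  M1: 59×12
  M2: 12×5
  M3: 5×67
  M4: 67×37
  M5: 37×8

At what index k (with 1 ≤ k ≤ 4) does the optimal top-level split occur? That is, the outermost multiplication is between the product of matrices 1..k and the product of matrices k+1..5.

Adjacent pairs: M1M2 = 59·12·5 = 3540; M2M3 = 12·5·67 = 4020; M3M4 = 5·67·37 = 12395; M4M5 = 67·37·8 = 19832.
Length 3: M1..M3: k=1: 0+4020+59·12·67=51456; k=2: 3540+0+59·5·67=23305 → min 23305 | M2..M4: k=2: 0+12395+12·5·37=14615; k=3: 4020+0+12·67·37=33768 → min 14615 | M3..M5: k=3: 0+19832+5·67·8=22512; k=4: 12395+0+5·37·8=13875 → min 13875.
Length 4: M1..M4: k=1: 0+14615+59·12·37=40811; k=2: 3540+12395+59·5·37=26850; k=3: 23305+0+59·67·37=169566 → min 26850 | M2..M5: k=2: 0+13875+12·5·8=14355; k=3: 4020+19832+12·67·8=30284; k=4: 14615+0+12·37·8=18167 → min 14355.
Top-level splits: k=1: (M1..M1)·(M2..M5) → 0+14355+59·12·8 = 20019; k=2: (M1..M2)·(M3..M5) → 3540+13875+59·5·8 = 19775; k=3: (M1..M3)·(M4..M5) → 23305+19832+59·67·8 = 74761; k=4: (M1..M4)·(M5..M5) → 26850+0+59·37·8 = 44314.
Best split is after M2, i.e. k = 2.

2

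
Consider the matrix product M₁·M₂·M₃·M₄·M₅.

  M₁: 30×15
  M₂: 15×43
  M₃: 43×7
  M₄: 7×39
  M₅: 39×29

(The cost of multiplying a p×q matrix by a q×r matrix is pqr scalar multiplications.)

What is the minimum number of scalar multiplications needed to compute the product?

21672

Adjacent pairs: M₁M₂ = 30·15·43 = 19350; M₂M₃ = 15·43·7 = 4515; M₃M₄ = 43·7·39 = 11739; M₄M₅ = 7·39·29 = 7917.
Length 3: M₁..M₃: k=1: 0+4515+30·15·7=7665; k=2: 19350+0+30·43·7=28380 → min 7665 | M₂..M₄: k=2: 0+11739+15·43·39=36894; k=3: 4515+0+15·7·39=8610 → min 8610 | M₃..M₅: k=3: 0+7917+43·7·29=16646; k=4: 11739+0+43·39·29=60372 → min 16646.
Length 4: M₁..M₄: k=1: 0+8610+30·15·39=26160; k=2: 19350+11739+30·43·39=81399; k=3: 7665+0+30·7·39=15855 → min 15855 | M₂..M₅: k=2: 0+16646+15·43·29=35351; k=3: 4515+7917+15·7·29=15477; k=4: 8610+0+15·39·29=25575 → min 15477.
Length 5: M₁..M₅: k=1: 0+15477+30·15·29=28527; k=2: 19350+16646+30·43·29=73406; k=3: 7665+7917+30·7·29=21672; k=4: 15855+0+30·39·29=49785 → min 21672.
Optimal order: ((M₁·(M₂·M₃))·(M₄·M₅)) with cost 21672.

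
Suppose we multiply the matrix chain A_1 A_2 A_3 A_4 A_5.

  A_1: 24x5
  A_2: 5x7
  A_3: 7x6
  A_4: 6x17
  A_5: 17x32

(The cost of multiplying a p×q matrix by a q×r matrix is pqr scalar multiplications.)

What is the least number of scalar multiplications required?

Adjacent pairs: A_1A_2 = 24·5·7 = 840; A_2A_3 = 5·7·6 = 210; A_3A_4 = 7·6·17 = 714; A_4A_5 = 6·17·32 = 3264.
Length 3: A_1..A_3: k=1: 0+210+24·5·6=930; k=2: 840+0+24·7·6=1848 → min 930 | A_2..A_4: k=2: 0+714+5·7·17=1309; k=3: 210+0+5·6·17=720 → min 720 | A_3..A_5: k=3: 0+3264+7·6·32=4608; k=4: 714+0+7·17·32=4522 → min 4522.
Length 4: A_1..A_4: k=1: 0+720+24·5·17=2760; k=2: 840+714+24·7·17=4410; k=3: 930+0+24·6·17=3378 → min 2760 | A_2..A_5: k=2: 0+4522+5·7·32=5642; k=3: 210+3264+5·6·32=4434; k=4: 720+0+5·17·32=3440 → min 3440.
Length 5: A_1..A_5: k=1: 0+3440+24·5·32=7280; k=2: 840+4522+24·7·32=10738; k=3: 930+3264+24·6·32=8802; k=4: 2760+0+24·17·32=15816 → min 7280.
Optimal order: (A_1 (((A_2 A_3) A_4) A_5)) with cost 7280.

7280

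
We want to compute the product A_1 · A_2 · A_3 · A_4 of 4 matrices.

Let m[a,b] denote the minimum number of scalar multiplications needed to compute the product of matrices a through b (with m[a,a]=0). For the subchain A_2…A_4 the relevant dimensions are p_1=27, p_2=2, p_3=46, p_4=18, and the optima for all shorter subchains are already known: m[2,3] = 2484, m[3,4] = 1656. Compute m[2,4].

m[2,4] = min over k∈[2,3] of m[2,k]+m[k+1,4]+p_{1}·p_k·p_{4}.
k=2: 0 + 1656 + 27·2·18 = 2628; k=3: 2484 + 0 + 27·46·18 = 24840.
Minimum: 2628 at k=2.

2628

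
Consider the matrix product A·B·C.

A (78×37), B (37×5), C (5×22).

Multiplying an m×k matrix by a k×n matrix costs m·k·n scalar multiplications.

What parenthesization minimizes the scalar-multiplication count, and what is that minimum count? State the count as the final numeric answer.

23010

(A·(B·C)): cost 67562.
((A·B)·C): cost 23010.
Optimal: ((A·B)·C) with cost 23010.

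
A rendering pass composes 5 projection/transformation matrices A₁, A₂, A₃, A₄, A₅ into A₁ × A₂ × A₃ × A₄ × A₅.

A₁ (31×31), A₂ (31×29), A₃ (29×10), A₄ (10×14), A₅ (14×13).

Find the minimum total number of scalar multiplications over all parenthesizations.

Adjacent pairs: A₁A₂ = 31·31·29 = 27869; A₂A₃ = 31·29·10 = 8990; A₃A₄ = 29·10·14 = 4060; A₄A₅ = 10·14·13 = 1820.
Length 3: A₁..A₃: k=1: 0+8990+31·31·10=18600; k=2: 27869+0+31·29·10=36859 → min 18600 | A₂..A₄: k=2: 0+4060+31·29·14=16646; k=3: 8990+0+31·10·14=13330 → min 13330 | A₃..A₅: k=3: 0+1820+29·10·13=5590; k=4: 4060+0+29·14·13=9338 → min 5590.
Length 4: A₁..A₄: k=1: 0+13330+31·31·14=26784; k=2: 27869+4060+31·29·14=44515; k=3: 18600+0+31·10·14=22940 → min 22940 | A₂..A₅: k=2: 0+5590+31·29·13=17277; k=3: 8990+1820+31·10·13=14840; k=4: 13330+0+31·14·13=18972 → min 14840.
Length 5: A₁..A₅: k=1: 0+14840+31·31·13=27333; k=2: 27869+5590+31·29·13=45146; k=3: 18600+1820+31·10·13=24450; k=4: 22940+0+31·14·13=28582 → min 24450.
Optimal order: ((A₁ × (A₂ × A₃)) × (A₄ × A₅)) with cost 24450.

24450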